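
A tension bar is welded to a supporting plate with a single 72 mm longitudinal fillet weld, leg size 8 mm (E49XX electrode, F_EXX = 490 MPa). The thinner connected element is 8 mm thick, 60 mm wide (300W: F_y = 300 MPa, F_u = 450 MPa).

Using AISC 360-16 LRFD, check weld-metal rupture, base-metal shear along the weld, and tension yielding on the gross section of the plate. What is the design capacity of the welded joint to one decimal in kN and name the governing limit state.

89.8 kN (weld metal governs)

Weld metal: throat = 0.707×8 = 5.656 mm, L = 72 mm. φR_n = 0.75 × 0.6 × 490 × 5.656 × 72 = 89.8 kN.
Base metal shear (8 mm plate): yield φR_n = 1.0×0.6×300×8×72 = 103.7 kN; rupture φR_n = 0.75×0.6×450×8×72 = 116.6 kN; take 103.7 kN (yield).
Tension yield (gross): A_g = 60×8 = 480 mm². φR_n = 0.90 × 300 × 480 = 129.6 kN.
Governing: min(89.8, 103.7, 129.6) = 89.8 kN → weld metal.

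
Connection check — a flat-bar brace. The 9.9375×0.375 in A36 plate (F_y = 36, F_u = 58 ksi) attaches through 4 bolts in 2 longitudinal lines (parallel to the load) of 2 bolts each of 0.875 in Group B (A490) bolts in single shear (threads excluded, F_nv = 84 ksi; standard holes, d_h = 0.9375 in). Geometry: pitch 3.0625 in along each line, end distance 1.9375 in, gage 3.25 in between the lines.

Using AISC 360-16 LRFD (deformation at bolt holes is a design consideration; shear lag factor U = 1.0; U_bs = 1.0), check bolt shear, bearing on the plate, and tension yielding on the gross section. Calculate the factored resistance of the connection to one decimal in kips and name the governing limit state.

Bolt shear: A_b = π(0.875)²/4 = 0.60132 in². φR_n = 0.75 × 84 × 0.60132 × 4 × 1 = 151.5 kips.
Bearing (0.375 in plate, F_u = 58 ksi): end bolts L_c = 1.9375 − 0.9375/2 = 1.46875, R_n = min(1.2×1.46875×0.375×58, 2.4×0.875×0.375×58) = 38.334 kips/bolt; interior L_c = 3.0625 − 0.9375 = 2.125, R_n = 45.675 kips/bolt. φR_n = 0.75 × (2×38.334 + 2×45.675) = 126.0 kips.
Tension yield (gross): A_g = 9.9375×0.375 = 3.7266 in². φR_n = 0.90 × 36 × 3.7266 = 120.7 kips.
Governing: min(151.5, 126.0, 120.7) = 120.7 kips → gross-section yield.

120.7 kips (gross-section yield governs)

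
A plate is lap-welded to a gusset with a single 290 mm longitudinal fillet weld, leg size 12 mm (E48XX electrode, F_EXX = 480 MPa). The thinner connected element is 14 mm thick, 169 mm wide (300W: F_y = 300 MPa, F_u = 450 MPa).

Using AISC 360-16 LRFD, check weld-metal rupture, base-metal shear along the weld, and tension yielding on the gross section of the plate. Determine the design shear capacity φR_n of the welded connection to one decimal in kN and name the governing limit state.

531.4 kN (weld metal governs)

Weld metal: throat = 0.707×12 = 8.484 mm, L = 290 mm. φR_n = 0.75 × 0.6 × 480 × 8.484 × 290 = 531.4 kN.
Base metal shear (14 mm plate): yield φR_n = 1.0×0.6×300×14×290 = 730.8 kN; rupture φR_n = 0.75×0.6×450×14×290 = 822.2 kN; take 730.8 kN (yield).
Tension yield (gross): A_g = 169×14 = 2366 mm². φR_n = 0.90 × 300 × 2366 = 638.8 kN.
Governing: min(531.4, 730.8, 638.8) = 531.4 kN → weld metal.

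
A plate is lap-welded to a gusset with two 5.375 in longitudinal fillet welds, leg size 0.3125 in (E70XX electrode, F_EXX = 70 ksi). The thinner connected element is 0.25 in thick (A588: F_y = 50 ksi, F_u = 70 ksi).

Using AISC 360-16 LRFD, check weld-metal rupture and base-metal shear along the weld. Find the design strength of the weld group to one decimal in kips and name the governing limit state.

Weld metal: throat = 0.707×0.3125 = 0.22094 in, L = 2×5.375 = 10.75 in. φR_n = 0.75 × 0.6 × 70 × 0.22094 × 10.75 = 74.8 kips.
Base metal shear (0.25 in plate): yield φR_n = 1.0×0.6×50×0.25×10.75 = 80.6 kips; rupture φR_n = 0.75×0.6×70×0.25×10.75 = 84.7 kips; take 80.6 kips (yield).
Governing: min(74.8, 80.6) = 74.8 kips → weld metal.

74.8 kips (weld metal governs)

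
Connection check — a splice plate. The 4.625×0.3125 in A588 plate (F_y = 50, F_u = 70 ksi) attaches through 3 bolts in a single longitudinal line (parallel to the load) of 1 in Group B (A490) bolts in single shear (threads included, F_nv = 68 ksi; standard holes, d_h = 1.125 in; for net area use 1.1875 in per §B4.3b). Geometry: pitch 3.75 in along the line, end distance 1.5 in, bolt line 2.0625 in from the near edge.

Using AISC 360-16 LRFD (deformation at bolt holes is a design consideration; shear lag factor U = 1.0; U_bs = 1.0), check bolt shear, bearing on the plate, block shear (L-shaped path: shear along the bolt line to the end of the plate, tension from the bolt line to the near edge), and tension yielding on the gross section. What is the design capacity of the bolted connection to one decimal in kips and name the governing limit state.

Bolt shear: A_b = π(1)²/4 = 0.7854 in². φR_n = 0.75 × 68 × 0.7854 × 3 × 1 = 120.2 kips.
Bearing (0.3125 in plate, F_u = 70 ksi): end bolts L_c = 1.5 − 1.125/2 = 0.9375, R_n = min(1.2×0.9375×0.3125×70, 2.4×1×0.3125×70) = 24.609 kips/bolt; interior L_c = 3.75 − 1.125 = 2.625, R_n = 52.5 kips/bolt. φR_n = 0.75 × (1×24.609 + 2×52.5) = 97.2 kips.
Block shear: shear path 1×[1.5+2×3.75] = 1×9 in, A_gv = 2.8125, A_nv = 1×(9 − 2.5×1.1875)×0.3125 = 1.8848 in²; tension to near edge: (2.0625 − 0.5×1.1875)×0.3125 = 0.45898 in². R_n = min(0.6×70×1.8848, 0.6×50×2.8125) + 1.0×70×0.45898 = min(79.162, 84.375) + 32.129 = 111.29 kips. φR_n = 0.75 × 111.29 = 83.5 kips.
Tension yield (gross): A_g = 4.625×0.3125 = 1.4453 in². φR_n = 0.90 × 50 × 1.4453 = 65.0 kips.
Governing: min(120.2, 97.2, 83.5, 65.0) = 65.0 kips → gross-section yield.

65.0 kips (gross-section yield governs)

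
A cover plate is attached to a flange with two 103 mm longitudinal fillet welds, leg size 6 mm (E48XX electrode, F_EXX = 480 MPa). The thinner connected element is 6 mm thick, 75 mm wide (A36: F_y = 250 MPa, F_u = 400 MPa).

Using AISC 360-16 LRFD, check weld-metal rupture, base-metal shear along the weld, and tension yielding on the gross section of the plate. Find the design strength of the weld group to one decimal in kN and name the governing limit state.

Weld metal: throat = 0.707×6 = 4.242 mm, L = 2×103 = 206 mm. φR_n = 0.75 × 0.6 × 480 × 4.242 × 206 = 188.8 kN.
Base metal shear (6 mm plate): yield φR_n = 1.0×0.6×250×6×206 = 185.4 kN; rupture φR_n = 0.75×0.6×400×6×206 = 222.5 kN; take 185.4 kN (yield).
Tension yield (gross): A_g = 75×6 = 450 mm². φR_n = 0.90 × 250 × 450 = 101.3 kN.
Governing: min(188.8, 185.4, 101.3) = 101.3 kN → gross-section yield.

101.3 kN (gross-section yield governs)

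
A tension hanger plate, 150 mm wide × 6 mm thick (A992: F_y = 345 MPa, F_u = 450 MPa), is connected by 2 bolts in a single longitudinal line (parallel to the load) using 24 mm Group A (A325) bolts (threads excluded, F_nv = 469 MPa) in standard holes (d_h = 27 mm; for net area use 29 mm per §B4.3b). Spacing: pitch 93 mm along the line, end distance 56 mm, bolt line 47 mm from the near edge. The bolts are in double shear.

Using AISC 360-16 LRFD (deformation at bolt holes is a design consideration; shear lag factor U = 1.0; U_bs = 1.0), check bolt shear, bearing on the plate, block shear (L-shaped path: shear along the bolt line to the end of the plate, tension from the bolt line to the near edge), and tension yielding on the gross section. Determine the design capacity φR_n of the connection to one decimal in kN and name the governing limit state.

194.0 kN (block shear governs)

Bolt shear: A_b = π(24)²/4 = 452.39 mm². φR_n = 0.75 × 469 × 452.39 × 2 × 2 = 636.5 kN.
Bearing (6 mm plate, F_u = 450 MPa): end bolts L_c = 56 − 27/2 = 42.5, R_n = min(1.2×42.5×6×450, 2.4×24×6×450) = 137.7 kN/bolt; interior L_c = 93 − 27 = 66, R_n = 155.52 kN/bolt. φR_n = 0.75 × (1×137.7 + 1×155.52) = 219.9 kN.
Block shear: shear path 1×[56+1×93] = 1×149 mm, A_gv = 894, A_nv = 1×(149 − 1.5×29)×6 = 633 mm²; tension to near edge: (47 − 0.5×29)×6 = 195 mm². R_n = min(0.6×450×633, 0.6×345×894) + 1.0×450×195 = min(170.91, 185.06) + 87.75 = 258.66 kN. φR_n = 0.75 × 258.66 = 194.0 kN.
Tension yield (gross): A_g = 150×6 = 900 mm². φR_n = 0.90 × 345 × 900 = 279.5 kN.
Governing: min(636.5, 219.9, 194.0, 279.5) = 194.0 kN → block shear.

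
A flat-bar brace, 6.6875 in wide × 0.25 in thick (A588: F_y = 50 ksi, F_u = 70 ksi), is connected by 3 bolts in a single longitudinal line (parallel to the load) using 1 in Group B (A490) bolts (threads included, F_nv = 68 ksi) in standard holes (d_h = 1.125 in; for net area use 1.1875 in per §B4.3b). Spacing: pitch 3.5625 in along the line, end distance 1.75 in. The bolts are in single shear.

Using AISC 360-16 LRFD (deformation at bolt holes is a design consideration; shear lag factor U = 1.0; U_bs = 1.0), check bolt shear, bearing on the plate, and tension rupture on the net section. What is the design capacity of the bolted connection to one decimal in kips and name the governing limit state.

Bolt shear: A_b = π(1)²/4 = 0.7854 in². φR_n = 0.75 × 68 × 0.7854 × 3 × 1 = 120.2 kips.
Bearing (0.25 in plate, F_u = 70 ksi): end bolts L_c = 1.75 − 1.125/2 = 1.1875, R_n = min(1.2×1.1875×0.25×70, 2.4×1×0.25×70) = 24.938 kips/bolt; interior L_c = 3.5625 − 1.125 = 2.4375, R_n = 42 kips/bolt. φR_n = 0.75 × (1×24.938 + 2×42) = 81.7 kips.
Tension rupture (net): A_n = (6.6875 − 1×1.1875)×0.25 = 1.375 in² (U = 1.0, A_e = A_n). φR_n = 0.75 × 70 × 1.375 = 72.2 kips.
Governing: min(120.2, 81.7, 72.2) = 72.2 kips → net-section rupture.

72.2 kips (net-section rupture governs)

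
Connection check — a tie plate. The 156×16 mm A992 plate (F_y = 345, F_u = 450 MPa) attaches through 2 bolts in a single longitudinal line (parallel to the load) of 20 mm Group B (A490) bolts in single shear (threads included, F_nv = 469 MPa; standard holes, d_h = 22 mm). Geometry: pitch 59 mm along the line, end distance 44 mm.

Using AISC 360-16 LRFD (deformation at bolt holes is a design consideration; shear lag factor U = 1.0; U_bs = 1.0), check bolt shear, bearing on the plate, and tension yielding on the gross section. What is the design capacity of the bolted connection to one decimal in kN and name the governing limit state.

221.0 kN (bolt shear governs)

Bolt shear: A_b = π(20)²/4 = 314.16 mm². φR_n = 0.75 × 469 × 314.16 × 2 × 1 = 221.0 kN.
Bearing (16 mm plate, F_u = 450 MPa): end bolts L_c = 44 − 22/2 = 33, R_n = min(1.2×33×16×450, 2.4×20×16×450) = 285.12 kN/bolt; interior L_c = 59 − 22 = 37, R_n = 319.68 kN/bolt. φR_n = 0.75 × (1×285.12 + 1×319.68) = 453.6 kN.
Tension yield (gross): A_g = 156×16 = 2496 mm². φR_n = 0.90 × 345 × 2496 = 775.0 kN.
Governing: min(221.0, 453.6, 775.0) = 221.0 kN → bolt shear.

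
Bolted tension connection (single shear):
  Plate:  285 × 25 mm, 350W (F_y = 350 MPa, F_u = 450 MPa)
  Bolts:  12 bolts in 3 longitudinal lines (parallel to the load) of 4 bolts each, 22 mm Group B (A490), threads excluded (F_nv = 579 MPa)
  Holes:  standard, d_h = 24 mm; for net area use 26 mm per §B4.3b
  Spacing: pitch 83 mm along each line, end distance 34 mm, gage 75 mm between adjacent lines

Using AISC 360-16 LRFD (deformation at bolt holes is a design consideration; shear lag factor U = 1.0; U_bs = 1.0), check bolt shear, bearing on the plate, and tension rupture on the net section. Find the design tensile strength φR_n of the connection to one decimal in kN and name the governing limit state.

1746.6 kN (net-section rupture governs)

Bolt shear: A_b = π(22)²/4 = 380.13 mm². φR_n = 0.75 × 579 × 380.13 × 12 × 1 = 1980.9 kN.
Bearing (25 mm plate, F_u = 450 MPa): end bolts L_c = 34 − 24/2 = 22, R_n = min(1.2×22×25×450, 2.4×22×25×450) = 297 kN/bolt; interior L_c = 83 − 24 = 59, R_n = 594 kN/bolt. φR_n = 0.75 × (3×297 + 9×594) = 4677.8 kN.
Tension rupture (net): A_n = (285 − 3×26)×25 = 5175 mm² (U = 1.0, A_e = A_n). φR_n = 0.75 × 450 × 5175 = 1746.6 kN.
Governing: min(1980.9, 4677.8, 1746.6) = 1746.6 kN → net-section rupture.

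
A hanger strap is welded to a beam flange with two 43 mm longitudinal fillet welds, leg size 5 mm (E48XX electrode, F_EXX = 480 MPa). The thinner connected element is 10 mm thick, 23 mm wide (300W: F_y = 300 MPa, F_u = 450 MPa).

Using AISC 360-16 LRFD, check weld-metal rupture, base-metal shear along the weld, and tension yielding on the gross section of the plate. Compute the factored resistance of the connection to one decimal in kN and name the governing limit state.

Weld metal: throat = 0.707×5 = 3.535 mm, L = 2×43 = 86 mm. φR_n = 0.75 × 0.6 × 480 × 3.535 × 86 = 65.7 kN.
Base metal shear (10 mm plate): yield φR_n = 1.0×0.6×300×10×86 = 154.8 kN; rupture φR_n = 0.75×0.6×450×10×86 = 174.2 kN; take 154.8 kN (yield).
Tension yield (gross): A_g = 23×10 = 230 mm². φR_n = 0.90 × 300 × 230 = 62.1 kN.
Governing: min(65.7, 154.8, 62.1) = 62.1 kN → gross-section yield.

62.1 kN (gross-section yield governs)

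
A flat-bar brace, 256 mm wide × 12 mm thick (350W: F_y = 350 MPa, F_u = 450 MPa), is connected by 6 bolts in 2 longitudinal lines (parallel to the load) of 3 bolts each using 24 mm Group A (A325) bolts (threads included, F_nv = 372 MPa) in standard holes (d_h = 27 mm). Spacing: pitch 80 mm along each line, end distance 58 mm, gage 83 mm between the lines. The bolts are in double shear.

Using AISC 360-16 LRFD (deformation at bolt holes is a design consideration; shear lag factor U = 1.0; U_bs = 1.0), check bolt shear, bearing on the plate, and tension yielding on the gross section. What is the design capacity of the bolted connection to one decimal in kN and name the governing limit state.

Bolt shear: A_b = π(24)²/4 = 452.39 mm². φR_n = 0.75 × 372 × 452.39 × 6 × 2 = 1514.6 kN.
Bearing (12 mm plate, F_u = 450 MPa): end bolts L_c = 58 − 27/2 = 44.5, R_n = min(1.2×44.5×12×450, 2.4×24×12×450) = 288.36 kN/bolt; interior L_c = 80 − 27 = 53, R_n = 311.04 kN/bolt. φR_n = 0.75 × (2×288.36 + 4×311.04) = 1365.7 kN.
Tension yield (gross): A_g = 256×12 = 3072 mm². φR_n = 0.90 × 350 × 3072 = 967.7 kN.
Governing: min(1514.6, 1365.7, 967.7) = 967.7 kN → gross-section yield.

967.7 kN (gross-section yield governs)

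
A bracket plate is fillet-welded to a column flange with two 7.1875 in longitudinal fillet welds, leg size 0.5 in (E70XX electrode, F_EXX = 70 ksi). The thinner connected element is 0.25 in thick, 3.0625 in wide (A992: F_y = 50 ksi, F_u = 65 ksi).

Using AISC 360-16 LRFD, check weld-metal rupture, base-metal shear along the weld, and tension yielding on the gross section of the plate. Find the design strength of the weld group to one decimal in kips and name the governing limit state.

34.5 kips (gross-section yield governs)

Weld metal: throat = 0.707×0.5 = 0.3535 in, L = 2×7.1875 = 14.375 in. φR_n = 0.75 × 0.6 × 70 × 0.3535 × 14.375 = 160.1 kips.
Base metal shear (0.25 in plate): yield φR_n = 1.0×0.6×50×0.25×14.375 = 107.8 kips; rupture φR_n = 0.75×0.6×65×0.25×14.375 = 105.1 kips; take 105.1 kips (rupture).
Tension yield (gross): A_g = 3.0625×0.25 = 0.76563 in². φR_n = 0.90 × 50 × 0.76563 = 34.5 kips.
Governing: min(160.1, 105.1, 34.5) = 34.5 kips → gross-section yield.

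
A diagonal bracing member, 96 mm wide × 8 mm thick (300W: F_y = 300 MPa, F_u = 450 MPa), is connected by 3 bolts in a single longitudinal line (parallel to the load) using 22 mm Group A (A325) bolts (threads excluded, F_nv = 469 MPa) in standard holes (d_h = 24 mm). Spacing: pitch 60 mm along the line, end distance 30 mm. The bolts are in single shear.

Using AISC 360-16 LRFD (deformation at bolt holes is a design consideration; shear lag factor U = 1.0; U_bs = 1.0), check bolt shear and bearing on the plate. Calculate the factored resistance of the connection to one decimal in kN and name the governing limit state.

291.6 kN (bearing governs)

Bolt shear: A_b = π(22)²/4 = 380.13 mm². φR_n = 0.75 × 469 × 380.13 × 3 × 1 = 401.1 kN.
Bearing (8 mm plate, F_u = 450 MPa): end bolts L_c = 30 − 24/2 = 18, R_n = min(1.2×18×8×450, 2.4×22×8×450) = 77.76 kN/bolt; interior L_c = 60 − 24 = 36, R_n = 155.52 kN/bolt. φR_n = 0.75 × (1×77.76 + 2×155.52) = 291.6 kN.
Governing: min(401.1, 291.6) = 291.6 kN → bearing.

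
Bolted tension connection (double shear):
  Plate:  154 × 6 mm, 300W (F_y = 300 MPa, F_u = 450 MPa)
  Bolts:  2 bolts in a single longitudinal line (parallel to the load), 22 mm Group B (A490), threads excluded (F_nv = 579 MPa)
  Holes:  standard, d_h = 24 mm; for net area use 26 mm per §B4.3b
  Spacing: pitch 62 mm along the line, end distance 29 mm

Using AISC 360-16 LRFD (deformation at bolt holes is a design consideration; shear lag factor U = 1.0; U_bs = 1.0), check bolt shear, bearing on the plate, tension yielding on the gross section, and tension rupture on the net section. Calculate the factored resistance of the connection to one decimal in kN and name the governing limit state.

133.7 kN (bearing governs)

Bolt shear: A_b = π(22)²/4 = 380.13 mm². φR_n = 0.75 × 579 × 380.13 × 2 × 2 = 660.3 kN.
Bearing (6 mm plate, F_u = 450 MPa): end bolts L_c = 29 − 24/2 = 17, R_n = min(1.2×17×6×450, 2.4×22×6×450) = 55.08 kN/bolt; interior L_c = 62 − 24 = 38, R_n = 123.12 kN/bolt. φR_n = 0.75 × (1×55.08 + 1×123.12) = 133.7 kN.
Tension yield (gross): A_g = 154×6 = 924 mm². φR_n = 0.90 × 300 × 924 = 249.5 kN.
Tension rupture (net): A_n = (154 − 1×26)×6 = 768 mm² (U = 1.0, A_e = A_n). φR_n = 0.75 × 450 × 768 = 259.2 kN.
Governing: min(660.3, 133.7, 249.5, 259.2) = 133.7 kN → bearing.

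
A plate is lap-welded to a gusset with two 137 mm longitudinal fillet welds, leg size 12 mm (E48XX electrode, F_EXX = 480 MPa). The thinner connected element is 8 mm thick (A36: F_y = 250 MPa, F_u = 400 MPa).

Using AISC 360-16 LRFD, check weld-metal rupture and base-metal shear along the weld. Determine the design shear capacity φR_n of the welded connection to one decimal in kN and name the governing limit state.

328.8 kN (base-metal shear governs)

Weld metal: throat = 0.707×12 = 8.484 mm, L = 2×137 = 274 mm. φR_n = 0.75 × 0.6 × 480 × 8.484 × 274 = 502.1 kN.
Base metal shear (8 mm plate): yield φR_n = 1.0×0.6×250×8×274 = 328.8 kN; rupture φR_n = 0.75×0.6×400×8×274 = 394.6 kN; take 328.8 kN (yield).
Governing: min(502.1, 328.8) = 328.8 kN → base-metal shear.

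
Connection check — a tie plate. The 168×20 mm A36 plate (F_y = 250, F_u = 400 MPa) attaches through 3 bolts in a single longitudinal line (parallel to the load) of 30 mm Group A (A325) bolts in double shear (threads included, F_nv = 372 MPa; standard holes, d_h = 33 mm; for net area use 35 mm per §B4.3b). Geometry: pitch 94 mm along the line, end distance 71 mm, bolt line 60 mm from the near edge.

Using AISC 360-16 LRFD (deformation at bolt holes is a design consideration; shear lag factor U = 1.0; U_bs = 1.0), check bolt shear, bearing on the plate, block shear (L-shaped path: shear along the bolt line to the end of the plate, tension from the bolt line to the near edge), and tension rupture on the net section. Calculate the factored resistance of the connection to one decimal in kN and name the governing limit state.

Bolt shear: A_b = π(30)²/4 = 706.86 mm². φR_n = 0.75 × 372 × 706.86 × 3 × 2 = 1183.3 kN.
Bearing (20 mm plate, F_u = 400 MPa): end bolts L_c = 71 − 33/2 = 54.5, R_n = min(1.2×54.5×20×400, 2.4×30×20×400) = 523.2 kN/bolt; interior L_c = 94 − 33 = 61, R_n = 576 kN/bolt. φR_n = 0.75 × (1×523.2 + 2×576) = 1256.4 kN.
Block shear: shear path 1×[71+2×94] = 1×259 mm, A_gv = 5180, A_nv = 1×(259 − 2.5×35)×20 = 3430 mm²; tension to near edge: (60 − 0.5×35)×20 = 850 mm². R_n = min(0.6×400×3430, 0.6×250×5180) + 1.0×400×850 = min(823.2, 777) + 340 = 1117 kN. φR_n = 0.75 × 1117 = 837.8 kN.
Tension rupture (net): A_n = (168 − 1×35)×20 = 2660 mm² (U = 1.0, A_e = A_n). φR_n = 0.75 × 400 × 2660 = 798.0 kN.
Governing: min(1183.3, 1256.4, 837.8, 798.0) = 798.0 kN → net-section rupture.

798.0 kN (net-section rupture governs)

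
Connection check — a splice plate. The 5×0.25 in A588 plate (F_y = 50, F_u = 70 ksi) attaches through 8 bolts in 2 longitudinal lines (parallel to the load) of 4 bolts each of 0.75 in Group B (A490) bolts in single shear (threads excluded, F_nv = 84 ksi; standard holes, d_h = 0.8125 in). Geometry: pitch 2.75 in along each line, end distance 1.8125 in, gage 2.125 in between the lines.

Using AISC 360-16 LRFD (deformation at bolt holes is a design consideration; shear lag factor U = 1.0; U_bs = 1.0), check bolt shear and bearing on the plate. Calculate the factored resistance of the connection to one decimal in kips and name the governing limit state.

Bolt shear: A_b = π(0.75)²/4 = 0.44179 in². φR_n = 0.75 × 84 × 0.44179 × 8 × 1 = 222.7 kips.
Bearing (0.25 in plate, F_u = 70 ksi): end bolts L_c = 1.8125 − 0.8125/2 = 1.40625, R_n = min(1.2×1.40625×0.25×70, 2.4×0.75×0.25×70) = 29.531 kips/bolt; interior L_c = 2.75 − 0.8125 = 1.9375, R_n = 31.5 kips/bolt. φR_n = 0.75 × (2×29.531 + 6×31.5) = 186.0 kips.
Governing: min(222.7, 186.0) = 186.0 kips → bearing.

186.0 kips (bearing governs)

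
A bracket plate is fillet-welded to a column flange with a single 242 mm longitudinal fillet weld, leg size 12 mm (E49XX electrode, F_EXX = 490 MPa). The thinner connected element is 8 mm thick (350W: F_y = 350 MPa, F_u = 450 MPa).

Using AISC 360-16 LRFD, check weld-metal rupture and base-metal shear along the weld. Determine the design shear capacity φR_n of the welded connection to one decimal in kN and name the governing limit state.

392.0 kN (base-metal shear governs)

Weld metal: throat = 0.707×12 = 8.484 mm, L = 242 mm. φR_n = 0.75 × 0.6 × 490 × 8.484 × 242 = 452.7 kN.
Base metal shear (8 mm plate): yield φR_n = 1.0×0.6×350×8×242 = 406.6 kN; rupture φR_n = 0.75×0.6×450×8×242 = 392.0 kN; take 392.0 kN (rupture).
Governing: min(452.7, 392.0) = 392.0 kN → base-metal shear.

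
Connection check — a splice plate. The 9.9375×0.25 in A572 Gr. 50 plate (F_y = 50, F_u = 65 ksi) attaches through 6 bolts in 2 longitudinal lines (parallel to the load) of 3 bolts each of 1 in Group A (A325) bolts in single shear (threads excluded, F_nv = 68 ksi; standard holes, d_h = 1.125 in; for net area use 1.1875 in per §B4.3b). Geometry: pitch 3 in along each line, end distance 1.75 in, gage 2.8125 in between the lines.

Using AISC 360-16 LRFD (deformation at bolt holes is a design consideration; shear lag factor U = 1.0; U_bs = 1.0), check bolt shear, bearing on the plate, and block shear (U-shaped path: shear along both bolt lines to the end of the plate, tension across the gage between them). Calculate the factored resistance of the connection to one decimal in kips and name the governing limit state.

Bolt shear: A_b = π(1)²/4 = 0.7854 in². φR_n = 0.75 × 68 × 0.7854 × 6 × 1 = 240.3 kips.
Bearing (0.25 in plate, F_u = 65 ksi): end bolts L_c = 1.75 − 1.125/2 = 1.1875, R_n = min(1.2×1.1875×0.25×65, 2.4×1×0.25×65) = 23.156 kips/bolt; interior L_c = 3 − 1.125 = 1.875, R_n = 36.563 kips/bolt. φR_n = 0.75 × (2×23.156 + 4×36.563) = 144.4 kips.
Block shear: shear path 2×[1.75+2×3] = 2×7.75 in, A_gv = 3.875, A_nv = 2×(7.75 − 2.5×1.1875)×0.25 = 2.3906 in²; tension across gage: (2.8125 − 1×1.1875)×0.25 = 0.40625 in². R_n = min(0.6×65×2.3906, 0.6×50×3.875) + 1.0×65×0.40625 = min(93.233, 116.25) + 26.406 = 119.64 kips. φR_n = 0.75 × 119.64 = 89.7 kips.
Governing: min(240.3, 144.4, 89.7) = 89.7 kips → block shear.

89.7 kips (block shear governs)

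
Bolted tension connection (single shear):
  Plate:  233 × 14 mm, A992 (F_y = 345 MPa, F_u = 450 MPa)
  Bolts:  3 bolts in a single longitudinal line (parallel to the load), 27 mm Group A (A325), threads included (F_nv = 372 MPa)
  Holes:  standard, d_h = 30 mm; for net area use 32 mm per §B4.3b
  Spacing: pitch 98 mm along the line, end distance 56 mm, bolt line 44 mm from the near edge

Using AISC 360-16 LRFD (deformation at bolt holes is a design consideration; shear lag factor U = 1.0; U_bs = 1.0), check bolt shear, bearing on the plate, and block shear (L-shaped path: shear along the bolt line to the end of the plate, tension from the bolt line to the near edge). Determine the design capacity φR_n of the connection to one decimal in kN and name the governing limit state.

Bolt shear: A_b = π(27)²/4 = 572.56 mm². φR_n = 0.75 × 372 × 572.56 × 3 × 1 = 479.2 kN.
Bearing (14 mm plate, F_u = 450 MPa): end bolts L_c = 56 − 30/2 = 41, R_n = min(1.2×41×14×450, 2.4×27×14×450) = 309.96 kN/bolt; interior L_c = 98 − 30 = 68, R_n = 408.24 kN/bolt. φR_n = 0.75 × (1×309.96 + 2×408.24) = 844.8 kN.
Block shear: shear path 1×[56+2×98] = 1×252 mm, A_gv = 3528, A_nv = 1×(252 − 2.5×32)×14 = 2408 mm²; tension to near edge: (44 − 0.5×32)×14 = 392 mm². R_n = min(0.6×450×2408, 0.6×345×3528) + 1.0×450×392 = min(650.16, 730.3) + 176.4 = 826.56 kN. φR_n = 0.75 × 826.56 = 619.9 kN.
Governing: min(479.2, 844.8, 619.9) = 479.2 kN → bolt shear.

479.2 kN (bolt shear governs)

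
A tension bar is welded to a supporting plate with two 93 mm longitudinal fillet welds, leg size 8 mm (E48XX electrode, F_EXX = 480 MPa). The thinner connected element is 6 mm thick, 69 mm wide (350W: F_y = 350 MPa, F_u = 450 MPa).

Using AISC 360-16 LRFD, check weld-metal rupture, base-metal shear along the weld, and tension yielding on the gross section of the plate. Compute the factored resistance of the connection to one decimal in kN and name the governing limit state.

130.4 kN (gross-section yield governs)

Weld metal: throat = 0.707×8 = 5.656 mm, L = 2×93 = 186 mm. φR_n = 0.75 × 0.6 × 480 × 5.656 × 186 = 227.2 kN.
Base metal shear (6 mm plate): yield φR_n = 1.0×0.6×350×6×186 = 234.4 kN; rupture φR_n = 0.75×0.6×450×6×186 = 226.0 kN; take 226.0 kN (rupture).
Tension yield (gross): A_g = 69×6 = 414 mm². φR_n = 0.90 × 350 × 414 = 130.4 kN.
Governing: min(227.2, 226.0, 130.4) = 130.4 kN → gross-section yield.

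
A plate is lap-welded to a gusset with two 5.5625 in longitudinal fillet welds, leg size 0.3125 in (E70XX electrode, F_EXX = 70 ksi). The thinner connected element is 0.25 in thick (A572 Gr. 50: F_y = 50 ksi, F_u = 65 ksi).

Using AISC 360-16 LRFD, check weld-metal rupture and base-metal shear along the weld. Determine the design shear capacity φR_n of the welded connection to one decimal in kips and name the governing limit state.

Weld metal: throat = 0.707×0.3125 = 0.22094 in, L = 2×5.5625 = 11.125 in. φR_n = 0.75 × 0.6 × 70 × 0.22094 × 11.125 = 77.4 kips.
Base metal shear (0.25 in plate): yield φR_n = 1.0×0.6×50×0.25×11.125 = 83.4 kips; rupture φR_n = 0.75×0.6×65×0.25×11.125 = 81.4 kips; take 81.4 kips (rupture).
Governing: min(77.4, 81.4) = 77.4 kips → weld metal.

77.4 kips (weld metal governs)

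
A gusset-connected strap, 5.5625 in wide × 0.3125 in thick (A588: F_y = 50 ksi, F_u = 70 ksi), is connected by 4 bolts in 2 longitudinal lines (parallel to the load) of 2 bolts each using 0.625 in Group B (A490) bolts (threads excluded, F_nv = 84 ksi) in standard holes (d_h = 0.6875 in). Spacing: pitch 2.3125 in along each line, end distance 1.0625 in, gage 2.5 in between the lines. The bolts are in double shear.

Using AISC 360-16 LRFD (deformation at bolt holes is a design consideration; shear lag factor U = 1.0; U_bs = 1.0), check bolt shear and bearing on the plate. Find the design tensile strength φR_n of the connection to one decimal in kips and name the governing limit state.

Bolt shear: A_b = π(0.625)²/4 = 0.3068 in². φR_n = 0.75 × 84 × 0.3068 × 4 × 2 = 154.6 kips.
Bearing (0.3125 in plate, F_u = 70 ksi): end bolts L_c = 1.0625 − 0.6875/2 = 0.71875, R_n = min(1.2×0.71875×0.3125×70, 2.4×0.625×0.3125×70) = 18.867 kips/bolt; interior L_c = 2.3125 − 0.6875 = 1.625, R_n = 32.813 kips/bolt. φR_n = 0.75 × (2×18.867 + 2×32.813) = 77.5 kips.
Governing: min(154.6, 77.5) = 77.5 kips → bearing.

77.5 kips (bearing governs)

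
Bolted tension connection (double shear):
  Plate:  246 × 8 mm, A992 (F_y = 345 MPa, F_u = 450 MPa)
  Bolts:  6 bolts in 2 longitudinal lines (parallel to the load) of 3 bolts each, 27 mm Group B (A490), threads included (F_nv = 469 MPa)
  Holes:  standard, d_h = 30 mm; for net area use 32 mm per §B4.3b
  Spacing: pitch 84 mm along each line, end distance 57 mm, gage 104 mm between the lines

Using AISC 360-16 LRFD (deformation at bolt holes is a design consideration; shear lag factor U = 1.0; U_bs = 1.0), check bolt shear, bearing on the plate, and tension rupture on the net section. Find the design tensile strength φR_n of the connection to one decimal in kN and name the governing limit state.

491.4 kN (net-section rupture governs)

Bolt shear: A_b = π(27)²/4 = 572.56 mm². φR_n = 0.75 × 469 × 572.56 × 6 × 2 = 2416.8 kN.
Bearing (8 mm plate, F_u = 450 MPa): end bolts L_c = 57 − 30/2 = 42, R_n = min(1.2×42×8×450, 2.4×27×8×450) = 181.44 kN/bolt; interior L_c = 84 − 30 = 54, R_n = 233.28 kN/bolt. φR_n = 0.75 × (2×181.44 + 4×233.28) = 972.0 kN.
Tension rupture (net): A_n = (246 − 2×32)×8 = 1456 mm² (U = 1.0, A_e = A_n). φR_n = 0.75 × 450 × 1456 = 491.4 kN.
Governing: min(2416.8, 972.0, 491.4) = 491.4 kN → net-section rupture.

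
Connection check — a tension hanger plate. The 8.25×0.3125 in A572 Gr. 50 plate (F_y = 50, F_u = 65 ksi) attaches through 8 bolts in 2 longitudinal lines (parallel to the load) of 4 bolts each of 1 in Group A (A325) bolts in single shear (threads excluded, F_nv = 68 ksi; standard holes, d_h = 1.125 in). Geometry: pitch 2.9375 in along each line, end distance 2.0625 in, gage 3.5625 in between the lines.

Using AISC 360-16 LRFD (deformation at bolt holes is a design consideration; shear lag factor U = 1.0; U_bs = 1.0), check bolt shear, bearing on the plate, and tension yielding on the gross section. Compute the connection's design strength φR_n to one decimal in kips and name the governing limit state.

116.0 kips (gross-section yield governs)

Bolt shear: A_b = π(1)²/4 = 0.7854 in². φR_n = 0.75 × 68 × 0.7854 × 8 × 1 = 320.4 kips.
Bearing (0.3125 in plate, F_u = 65 ksi): end bolts L_c = 2.0625 − 1.125/2 = 1.5, R_n = min(1.2×1.5×0.3125×65, 2.4×1×0.3125×65) = 36.563 kips/bolt; interior L_c = 2.9375 − 1.125 = 1.8125, R_n = 44.18 kips/bolt. φR_n = 0.75 × (2×36.563 + 6×44.18) = 253.7 kips.
Tension yield (gross): A_g = 8.25×0.3125 = 2.5781 in². φR_n = 0.90 × 50 × 2.5781 = 116.0 kips.
Governing: min(320.4, 253.7, 116.0) = 116.0 kips → gross-section yield.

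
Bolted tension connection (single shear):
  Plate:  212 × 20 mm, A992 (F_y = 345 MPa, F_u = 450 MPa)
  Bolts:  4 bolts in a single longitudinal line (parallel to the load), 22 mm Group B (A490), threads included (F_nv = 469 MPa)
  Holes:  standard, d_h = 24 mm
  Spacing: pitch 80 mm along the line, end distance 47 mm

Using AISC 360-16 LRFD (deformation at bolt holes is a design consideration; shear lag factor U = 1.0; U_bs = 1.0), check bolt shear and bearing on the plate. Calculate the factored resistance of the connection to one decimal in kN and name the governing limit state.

Bolt shear: A_b = π(22)²/4 = 380.13 mm². φR_n = 0.75 × 469 × 380.13 × 4 × 1 = 534.8 kN.
Bearing (20 mm plate, F_u = 450 MPa): end bolts L_c = 47 − 24/2 = 35, R_n = min(1.2×35×20×450, 2.4×22×20×450) = 378 kN/bolt; interior L_c = 80 − 24 = 56, R_n = 475.2 kN/bolt. φR_n = 0.75 × (1×378 + 3×475.2) = 1352.7 kN.
Governing: min(534.8, 1352.7) = 534.8 kN → bolt shear.

534.8 kN (bolt shear governs)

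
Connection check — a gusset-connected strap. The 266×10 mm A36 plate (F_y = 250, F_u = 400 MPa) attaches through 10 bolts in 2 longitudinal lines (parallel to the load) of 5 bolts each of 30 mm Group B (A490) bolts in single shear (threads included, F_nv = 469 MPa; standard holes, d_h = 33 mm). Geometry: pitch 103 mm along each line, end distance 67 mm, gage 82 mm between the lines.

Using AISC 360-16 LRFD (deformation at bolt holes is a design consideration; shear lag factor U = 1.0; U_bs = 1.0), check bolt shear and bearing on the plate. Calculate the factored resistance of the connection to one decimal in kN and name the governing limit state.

2091.6 kN (bearing governs)

Bolt shear: A_b = π(30)²/4 = 706.86 mm². φR_n = 0.75 × 469 × 706.86 × 10 × 1 = 2486.4 kN.
Bearing (10 mm plate, F_u = 400 MPa): end bolts L_c = 67 − 33/2 = 50.5, R_n = min(1.2×50.5×10×400, 2.4×30×10×400) = 242.4 kN/bolt; interior L_c = 103 − 33 = 70, R_n = 288 kN/bolt. φR_n = 0.75 × (2×242.4 + 8×288) = 2091.6 kN.
Governing: min(2486.4, 2091.6) = 2091.6 kN → bearing.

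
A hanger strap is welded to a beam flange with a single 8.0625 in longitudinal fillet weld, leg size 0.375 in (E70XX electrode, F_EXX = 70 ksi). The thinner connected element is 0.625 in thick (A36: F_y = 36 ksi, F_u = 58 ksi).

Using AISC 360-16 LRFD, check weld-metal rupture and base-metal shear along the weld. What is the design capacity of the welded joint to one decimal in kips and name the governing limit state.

67.3 kips (weld metal governs)

Weld metal: throat = 0.707×0.375 = 0.26513 in, L = 8.0625 in. φR_n = 0.75 × 0.6 × 70 × 0.26513 × 8.0625 = 67.3 kips.
Base metal shear (0.625 in plate): yield φR_n = 1.0×0.6×36×0.625×8.0625 = 108.8 kips; rupture φR_n = 0.75×0.6×58×0.625×8.0625 = 131.5 kips; take 108.8 kips (yield).
Governing: min(67.3, 108.8) = 67.3 kips → weld metal.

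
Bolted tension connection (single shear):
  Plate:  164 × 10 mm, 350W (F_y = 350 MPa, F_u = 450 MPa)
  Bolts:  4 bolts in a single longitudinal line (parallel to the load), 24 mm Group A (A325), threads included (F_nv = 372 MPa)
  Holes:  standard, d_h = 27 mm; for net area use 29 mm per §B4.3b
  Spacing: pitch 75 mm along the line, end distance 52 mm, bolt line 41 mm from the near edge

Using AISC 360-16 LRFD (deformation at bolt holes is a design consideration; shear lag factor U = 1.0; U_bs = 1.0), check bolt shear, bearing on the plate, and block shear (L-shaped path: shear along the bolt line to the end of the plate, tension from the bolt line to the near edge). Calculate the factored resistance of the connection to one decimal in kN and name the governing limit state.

Bolt shear: A_b = π(24)²/4 = 452.39 mm². φR_n = 0.75 × 372 × 452.39 × 4 × 1 = 504.9 kN.
Bearing (10 mm plate, F_u = 450 MPa): end bolts L_c = 52 − 27/2 = 38.5, R_n = min(1.2×38.5×10×450, 2.4×24×10×450) = 207.9 kN/bolt; interior L_c = 75 − 27 = 48, R_n = 259.2 kN/bolt. φR_n = 0.75 × (1×207.9 + 3×259.2) = 739.1 kN.
Block shear: shear path 1×[52+3×75] = 1×277 mm, A_gv = 2770, A_nv = 1×(277 − 3.5×29)×10 = 1755 mm²; tension to near edge: (41 − 0.5×29)×10 = 265 mm². R_n = min(0.6×450×1755, 0.6×350×2770) + 1.0×450×265 = min(473.85, 581.7) + 119.25 = 593.1 kN. φR_n = 0.75 × 593.1 = 444.8 kN.
Governing: min(504.9, 739.1, 444.8) = 444.8 kN → block shear.

444.8 kN (block shear governs)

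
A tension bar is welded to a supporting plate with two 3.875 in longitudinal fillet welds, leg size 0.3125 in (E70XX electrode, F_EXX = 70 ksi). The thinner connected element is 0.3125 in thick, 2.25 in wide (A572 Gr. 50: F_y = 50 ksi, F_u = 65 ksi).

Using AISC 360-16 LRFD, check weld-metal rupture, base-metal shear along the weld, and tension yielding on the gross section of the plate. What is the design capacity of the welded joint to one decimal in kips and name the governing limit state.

Weld metal: throat = 0.707×0.3125 = 0.22094 in, L = 2×3.875 = 7.75 in. φR_n = 0.75 × 0.6 × 70 × 0.22094 × 7.75 = 53.9 kips.
Base metal shear (0.3125 in plate): yield φR_n = 1.0×0.6×50×0.3125×7.75 = 72.7 kips; rupture φR_n = 0.75×0.6×65×0.3125×7.75 = 70.8 kips; take 70.8 kips (rupture).
Tension yield (gross): A_g = 2.25×0.3125 = 0.70313 in². φR_n = 0.90 × 50 × 0.70313 = 31.6 kips.
Governing: min(53.9, 70.8, 31.6) = 31.6 kips → gross-section yield.

31.6 kips (gross-section yield governs)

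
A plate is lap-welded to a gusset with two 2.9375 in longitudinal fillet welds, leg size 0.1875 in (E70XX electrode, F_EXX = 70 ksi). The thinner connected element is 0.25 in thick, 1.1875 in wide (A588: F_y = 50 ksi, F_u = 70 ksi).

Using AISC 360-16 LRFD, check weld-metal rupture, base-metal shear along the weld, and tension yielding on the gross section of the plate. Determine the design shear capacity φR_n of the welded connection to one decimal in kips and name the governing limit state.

Weld metal: throat = 0.707×0.1875 = 0.13256 in, L = 2×2.9375 = 5.875 in. φR_n = 0.75 × 0.6 × 70 × 0.13256 × 5.875 = 24.5 kips.
Base metal shear (0.25 in plate): yield φR_n = 1.0×0.6×50×0.25×5.875 = 44.1 kips; rupture φR_n = 0.75×0.6×70×0.25×5.875 = 46.3 kips; take 44.1 kips (yield).
Tension yield (gross): A_g = 1.1875×0.25 = 0.29688 in². φR_n = 0.90 × 50 × 0.29688 = 13.4 kips.
Governing: min(24.5, 44.1, 13.4) = 13.4 kips → gross-section yield.

13.4 kips (gross-section yield governs)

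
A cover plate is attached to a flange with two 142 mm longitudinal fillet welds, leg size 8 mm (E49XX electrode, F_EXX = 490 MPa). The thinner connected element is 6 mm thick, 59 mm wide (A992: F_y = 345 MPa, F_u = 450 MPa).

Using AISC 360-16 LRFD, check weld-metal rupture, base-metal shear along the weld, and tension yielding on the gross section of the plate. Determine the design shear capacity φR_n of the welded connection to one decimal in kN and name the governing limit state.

Weld metal: throat = 0.707×8 = 5.656 mm, L = 2×142 = 284 mm. φR_n = 0.75 × 0.6 × 490 × 5.656 × 284 = 354.2 kN.
Base metal shear (6 mm plate): yield φR_n = 1.0×0.6×345×6×284 = 352.7 kN; rupture φR_n = 0.75×0.6×450×6×284 = 345.1 kN; take 345.1 kN (rupture).
Tension yield (gross): A_g = 59×6 = 354 mm². φR_n = 0.90 × 345 × 354 = 109.9 kN.
Governing: min(354.2, 345.1, 109.9) = 109.9 kN → gross-section yield.

109.9 kN (gross-section yield governs)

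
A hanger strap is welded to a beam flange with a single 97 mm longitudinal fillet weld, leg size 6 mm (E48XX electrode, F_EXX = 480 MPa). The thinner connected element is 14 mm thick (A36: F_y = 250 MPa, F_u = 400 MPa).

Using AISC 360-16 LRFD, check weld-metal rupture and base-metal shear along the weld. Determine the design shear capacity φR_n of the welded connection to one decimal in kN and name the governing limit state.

88.9 kN (weld metal governs)

Weld metal: throat = 0.707×6 = 4.242 mm, L = 97 mm. φR_n = 0.75 × 0.6 × 480 × 4.242 × 97 = 88.9 kN.
Base metal shear (14 mm plate): yield φR_n = 1.0×0.6×250×14×97 = 203.7 kN; rupture φR_n = 0.75×0.6×400×14×97 = 244.4 kN; take 203.7 kN (yield).
Governing: min(88.9, 203.7) = 88.9 kN → weld metal.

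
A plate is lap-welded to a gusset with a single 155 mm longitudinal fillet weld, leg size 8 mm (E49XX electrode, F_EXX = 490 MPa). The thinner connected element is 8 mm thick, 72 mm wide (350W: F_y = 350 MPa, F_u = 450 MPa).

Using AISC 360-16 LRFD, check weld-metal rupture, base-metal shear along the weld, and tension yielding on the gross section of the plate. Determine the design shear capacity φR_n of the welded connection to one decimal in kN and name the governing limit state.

Weld metal: throat = 0.707×8 = 5.656 mm, L = 155 mm. φR_n = 0.75 × 0.6 × 490 × 5.656 × 155 = 193.3 kN.
Base metal shear (8 mm plate): yield φR_n = 1.0×0.6×350×8×155 = 260.4 kN; rupture φR_n = 0.75×0.6×450×8×155 = 251.1 kN; take 251.1 kN (rupture).
Tension yield (gross): A_g = 72×8 = 576 mm². φR_n = 0.90 × 350 × 576 = 181.4 kN.
Governing: min(193.3, 251.1, 181.4) = 181.4 kN → gross-section yield.

181.4 kN (gross-section yield governs)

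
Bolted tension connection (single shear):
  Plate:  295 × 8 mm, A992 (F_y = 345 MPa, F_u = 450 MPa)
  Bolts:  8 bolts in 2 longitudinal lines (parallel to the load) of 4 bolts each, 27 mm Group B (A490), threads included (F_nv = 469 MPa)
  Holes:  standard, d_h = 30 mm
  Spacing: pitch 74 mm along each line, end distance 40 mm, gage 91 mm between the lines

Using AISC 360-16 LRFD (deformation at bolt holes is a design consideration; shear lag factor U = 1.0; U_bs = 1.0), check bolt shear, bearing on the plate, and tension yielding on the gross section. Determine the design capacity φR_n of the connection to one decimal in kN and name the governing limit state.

732.8 kN (gross-section yield governs)

Bolt shear: A_b = π(27)²/4 = 572.56 mm². φR_n = 0.75 × 469 × 572.56 × 8 × 1 = 1611.2 kN.
Bearing (8 mm plate, F_u = 450 MPa): end bolts L_c = 40 − 30/2 = 25, R_n = min(1.2×25×8×450, 2.4×27×8×450) = 108 kN/bolt; interior L_c = 74 − 30 = 44, R_n = 190.08 kN/bolt. φR_n = 0.75 × (2×108 + 6×190.08) = 1017.4 kN.
Tension yield (gross): A_g = 295×8 = 2360 mm². φR_n = 0.90 × 345 × 2360 = 732.8 kN.
Governing: min(1611.2, 1017.4, 732.8) = 732.8 kN → gross-section yield.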